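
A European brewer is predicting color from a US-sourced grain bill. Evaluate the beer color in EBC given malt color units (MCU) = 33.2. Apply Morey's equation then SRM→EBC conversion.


SRM = 1.4922·MCU^0.6859;  EBC = SRM·1.97
SRM = 1.4922·33.2^0.6859 = 16.4883
EBC = 16.4883·1.97

32.4819 EBC


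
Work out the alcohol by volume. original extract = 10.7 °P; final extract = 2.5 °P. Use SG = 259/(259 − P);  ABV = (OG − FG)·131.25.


OG = 259/(259 − 10.7) = 1.0431
FG = 259/(259 − 2.5) = 1.0097
ABV = (1.0431 − 1.0097)·131.25

4.3767 % ABV


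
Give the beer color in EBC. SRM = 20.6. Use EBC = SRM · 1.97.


EBC = 20.6 · 1.97

40.5820 EBC


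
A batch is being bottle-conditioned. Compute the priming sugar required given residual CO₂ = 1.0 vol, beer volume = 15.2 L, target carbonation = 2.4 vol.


sugar = (target − residual)·4.0·V
sugar = (2.4 − 1.0)·4.0·15.2

85.1200 g


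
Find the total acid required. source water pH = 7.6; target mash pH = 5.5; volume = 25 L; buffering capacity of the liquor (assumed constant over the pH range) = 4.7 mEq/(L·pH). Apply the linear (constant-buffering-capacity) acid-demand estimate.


acid = buffering capacity · (pH_source − pH_target) · V
acid = 4.7 · (7.6 − 5.5) · 25

246.7500 mEq


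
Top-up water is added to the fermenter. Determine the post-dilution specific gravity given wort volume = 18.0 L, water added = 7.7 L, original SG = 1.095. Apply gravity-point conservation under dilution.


SG_new = 1 + (SG_old − 1)·V_old/(V_old + V_water)
pts = (1.095 − 1)·1000·18.0/(18.0 + 7.7) = 66.5370
SG_new = 1 + 66.5370/1000

1.0665


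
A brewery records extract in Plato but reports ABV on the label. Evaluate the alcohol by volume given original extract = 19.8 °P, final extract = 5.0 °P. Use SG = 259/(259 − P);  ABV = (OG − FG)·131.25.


OG = 259/(259 − 19.8) = 1.0828
FG = 259/(259 − 5.0) = 1.0197
ABV = (1.0828 − 1.0197)·131.25

8.2807 % ABV


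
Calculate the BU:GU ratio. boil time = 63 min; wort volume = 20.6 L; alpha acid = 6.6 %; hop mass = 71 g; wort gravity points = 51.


U = 1.65·0.000125^(GP/1000)·(1−e^(−0.04t))/4.15;  IBU = (α/100)·m·U·1000/V;  BU:GU = IBU/GP
U = 1.65·0.000125^(51/1000)·(1−e^(−0.04·63))/4.15 = 0.2312
IBU = (6.6/100)·71·0.2312·1000/20.6 = 52.5877
BU:GU = 52.5877/51

1.0311


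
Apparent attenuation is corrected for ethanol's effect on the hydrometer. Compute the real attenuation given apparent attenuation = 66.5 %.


RA = AA · 0.8192
RA = 66.5 · 0.8192

54.4768 %


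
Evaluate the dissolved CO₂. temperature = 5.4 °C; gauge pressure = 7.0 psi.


vols = (P + 14.695)·(0.01821 + 0.09011·e^(−0.04·T))
vols = (7.0 + 14.695)·(0.01821 + 0.09011·e^(−0.04·5.4))

1.9702 volumes


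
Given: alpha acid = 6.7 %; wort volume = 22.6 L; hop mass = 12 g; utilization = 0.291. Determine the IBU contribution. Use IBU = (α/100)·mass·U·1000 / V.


IBU = (6.7/100)·12·0.291·1000 / 22.6

10.3524 IBU


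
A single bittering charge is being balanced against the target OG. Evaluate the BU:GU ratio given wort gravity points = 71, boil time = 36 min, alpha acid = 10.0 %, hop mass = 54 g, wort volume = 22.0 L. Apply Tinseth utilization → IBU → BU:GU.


U = 1.65·0.000125^(GP/1000)·(1−e^(−0.04t))/4.15;  IBU = (α/100)·m·U·1000/V;  BU:GU = IBU/GP
U = 1.65·0.000125^(71/1000)·(1−e^(−0.04·36))/4.15 = 0.1603
IBU = (10.0/100)·54·0.1603·1000/22.0 = 39.3417
BU:GU = 39.3417/71

0.5541


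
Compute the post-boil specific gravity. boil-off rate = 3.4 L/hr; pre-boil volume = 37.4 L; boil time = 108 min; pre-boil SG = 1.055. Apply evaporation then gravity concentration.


V_post = V_pre − rate·(t/60);  SG_post = 1 + (SG_pre−1)·V_pre/V_post
V_post = 37.4 − 3.4·(108/60) = 31.2800
SG_post = 1 + (1.055 − 1)·37.4/31.2800

1.0658


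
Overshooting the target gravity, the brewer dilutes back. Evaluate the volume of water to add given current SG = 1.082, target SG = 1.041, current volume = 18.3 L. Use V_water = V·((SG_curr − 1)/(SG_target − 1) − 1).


V_water = 18.3·((1.082 − 1)/(1.041 − 1) − 1)

18.3000 L


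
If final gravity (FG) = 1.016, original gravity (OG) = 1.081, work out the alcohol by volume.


ABV = (OG − FG) · 131.25
ABV = (1.081 − 1.016) · 131.25

8.5312 % ABV


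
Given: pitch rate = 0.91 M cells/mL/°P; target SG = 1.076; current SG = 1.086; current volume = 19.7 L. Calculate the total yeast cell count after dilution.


V_w = V·((SG_c−1)/(SG_t−1)−1);  °P = 259 − 259/SG_t;  cells = rate·(V+V_w)·°P
V_w = 19.7·((1.086−1)/(1.076−1)−1) = 2.5921
V_final = 19.7 + 2.5921 = 22.2921
°P = 259 − 259/1.076 = 18.2937
cells = 0.91·22.2921·18.2937

371.1022 billion cells


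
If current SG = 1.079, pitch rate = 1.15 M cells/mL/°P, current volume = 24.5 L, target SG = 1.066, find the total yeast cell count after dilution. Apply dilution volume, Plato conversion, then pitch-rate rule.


V_w = V·((SG_c−1)/(SG_t−1)−1);  °P = 259 − 259/SG_t;  cells = rate·(V+V_w)·°P
V_w = 24.5·((1.079−1)/(1.066−1)−1) = 4.8258
V_final = 24.5 + 4.8258 = 29.3258
°P = 259 − 259/1.066 = 16.0356
cells = 1.15·29.3258·16.0356

540.7961 billion cells


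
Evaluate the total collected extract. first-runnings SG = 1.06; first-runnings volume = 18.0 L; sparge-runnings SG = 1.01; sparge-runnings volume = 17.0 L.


total = Σ (SG_i − 1)·1000·V_i
first = (1.06 − 1)·1000·18.0 = 1080.0000
sparge = (1.01 − 1)·1000·17.0 = 170.0000
total = 1080.0000 + 170.0000

1250.0000 gravity·L


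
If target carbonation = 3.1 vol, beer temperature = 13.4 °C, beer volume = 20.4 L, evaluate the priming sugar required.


residual = 14.695·(0.01821 + 0.09011·e^(−0.04·T));  sugar = (target − residual)·4.0·V
residual = 14.695·(0.01821 + 0.09011·e^(−0.04·13.4)) = 1.0423
sugar = (3.1 − 1.0423)·4.0·20.4

167.9047 g


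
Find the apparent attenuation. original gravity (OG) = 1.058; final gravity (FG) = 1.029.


AA = (OG − FG)/(OG − 1) · 100
AA = (1.058 − 1.029)/(1.058 − 1) · 100

50.0000 %


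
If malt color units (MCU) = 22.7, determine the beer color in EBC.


SRM = 1.4922·MCU^0.6859;  EBC = SRM·1.97
SRM = 1.4922·22.7^0.6859 = 12.7036
EBC = 12.7036·1.97

25.0260 EBC


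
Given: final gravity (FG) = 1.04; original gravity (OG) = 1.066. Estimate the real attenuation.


AA = (OG−FG)/(OG−1)·100;  RA = AA·0.8192
AA = (1.066 − 1.04)/(1.066 − 1)·100 = 39.3939
RA = 39.3939·0.8192

32.2715 %


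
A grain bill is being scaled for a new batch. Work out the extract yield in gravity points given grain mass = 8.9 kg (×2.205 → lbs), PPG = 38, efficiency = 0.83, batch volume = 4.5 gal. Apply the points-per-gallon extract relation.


points = lbs × PPG × eff / vol
lbs = 8.9 × 2.205 = 19.6245
points = 19.6245 × 38 × 0.83 / 4.5

137.5459 points


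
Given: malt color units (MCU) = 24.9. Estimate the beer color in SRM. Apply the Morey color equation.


SRM = 1.4922 · MCU^0.6859
SRM = 1.4922 · 24.9^0.6859

13.5357 SRM


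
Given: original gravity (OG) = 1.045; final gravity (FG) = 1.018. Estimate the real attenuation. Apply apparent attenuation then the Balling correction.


AA = (OG−FG)/(OG−1)·100;  RA = AA·0.8192
AA = (1.045 − 1.018)/(1.045 − 1)·100 = 60.0000
RA = 60.0000·0.8192

49.1520 %


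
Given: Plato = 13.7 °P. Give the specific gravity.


SG = 259/(259 − P)
SG = 259/(259 − 13.7)

1.0558


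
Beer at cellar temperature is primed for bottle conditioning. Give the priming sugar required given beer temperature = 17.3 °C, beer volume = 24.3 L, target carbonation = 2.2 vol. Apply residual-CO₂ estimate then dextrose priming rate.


residual = 14.695·(0.01821 + 0.09011·e^(−0.04·T));  sugar = (target − residual)·4.0·V
residual = 14.695·(0.01821 + 0.09011·e^(−0.04·17.3)) = 0.9304
sugar = (2.2 − 0.9304)·4.0·24.3

123.4013 g


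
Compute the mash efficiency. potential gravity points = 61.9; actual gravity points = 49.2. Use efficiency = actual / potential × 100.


efficiency = 49.2 / 61.9 × 100

79.4830 %


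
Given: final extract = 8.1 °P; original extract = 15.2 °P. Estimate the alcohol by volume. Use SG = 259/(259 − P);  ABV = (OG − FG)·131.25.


OG = 259/(259 − 15.2) = 1.0623
FG = 259/(259 − 8.1) = 1.0323
ABV = (1.0623 − 1.0323)·131.25

3.9457 % ABV


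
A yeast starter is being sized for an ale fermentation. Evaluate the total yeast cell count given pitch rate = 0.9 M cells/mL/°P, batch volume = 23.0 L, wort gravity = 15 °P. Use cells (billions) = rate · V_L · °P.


cells = 0.9 · 23.0 · 15

310.5000 billion cells


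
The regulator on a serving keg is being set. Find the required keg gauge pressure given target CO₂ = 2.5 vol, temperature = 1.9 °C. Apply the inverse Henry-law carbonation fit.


psi = vols/(0.01821 + 0.09011·e^(−0.04·T)) − 14.695
psi = 2.5/(0.01821 + 0.09011·e^(−0.04·1.9)) − 14.695

9.8810 psi


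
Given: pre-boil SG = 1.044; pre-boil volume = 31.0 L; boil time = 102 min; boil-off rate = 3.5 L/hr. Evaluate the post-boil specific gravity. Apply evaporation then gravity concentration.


V_post = V_pre − rate·(t/60);  SG_post = 1 + (SG_pre−1)·V_pre/V_post
V_post = 31.0 − 3.5·(102/60) = 25.0500
SG_post = 1 + (1.044 − 1)·31.0/25.0500

1.0545


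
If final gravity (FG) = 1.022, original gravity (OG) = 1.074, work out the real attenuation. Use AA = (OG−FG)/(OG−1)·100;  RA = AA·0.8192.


AA = (1.074 − 1.022)/(1.074 − 1)·100 = 70.2703
RA = 70.2703·0.8192

57.5654 %


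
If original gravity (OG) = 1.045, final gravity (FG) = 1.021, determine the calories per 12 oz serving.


ABW = (OG−FG)·131.25·0.79/FG;  °P = 259 − 259/SG (for OG→OE and FG→AE);  RE = 0.1808·OE + 0.8192·AE;  Cal = (6.9·ABW + 4·(RE−0.1))·FG·3.55
ABW = (1.045 − 1.021)·131.25·0.79/1.021 = 2.4373
OE = 259 − 259/1.045 = 11.1531 °P
AE = 259 − 259/1.021 = 5.3271 °P
RE = 0.1808·11.1531 + 0.8192·5.3271 = 6.3805 °P
Cal = (6.9·2.4373 + 4·(6.3805−0.1))·1.021·3.55

152.0113 kcal


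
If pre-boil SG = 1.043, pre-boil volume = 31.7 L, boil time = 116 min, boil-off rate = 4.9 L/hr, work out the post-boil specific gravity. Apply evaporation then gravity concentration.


V_post = V_pre − rate·(t/60);  SG_post = 1 + (SG_pre−1)·V_pre/V_post
V_post = 31.7 − 4.9·(116/60) = 22.2267
SG_post = 1 + (1.043 − 1)·31.7/22.2267

1.0613


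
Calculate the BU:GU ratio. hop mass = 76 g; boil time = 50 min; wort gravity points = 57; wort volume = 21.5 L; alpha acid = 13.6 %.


U = 1.65·0.000125^(GP/1000)·(1−e^(−0.04t))/4.15;  IBU = (α/100)·m·U·1000/V;  BU:GU = IBU/GP
U = 1.65·0.000125^(57/1000)·(1−e^(−0.04·50))/4.15 = 0.2060
IBU = (13.6/100)·76·0.2060·1000/21.5 = 99.0197
BU:GU = 99.0197/57

1.7372


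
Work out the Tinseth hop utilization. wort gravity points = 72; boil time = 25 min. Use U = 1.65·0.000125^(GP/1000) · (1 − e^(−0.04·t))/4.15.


bigness = 1.65·0.000125^(72/1000) = 0.8639
boil_factor = (1 − e^(−0.04·25))/4.15 = 0.1523
U = 0.8639 · 0.1523

0.1316


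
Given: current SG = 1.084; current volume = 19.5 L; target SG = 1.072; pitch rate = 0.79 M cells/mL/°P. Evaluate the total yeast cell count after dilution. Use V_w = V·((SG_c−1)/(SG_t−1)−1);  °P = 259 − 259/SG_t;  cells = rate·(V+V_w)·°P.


V_w = 19.5·((1.084−1)/(1.072−1)−1) = 3.2500
V_final = 19.5 + 3.2500 = 22.7500
°P = 259 − 259/1.072 = 17.3955
cells = 0.79·22.7500·17.3955

312.6410 billion cells


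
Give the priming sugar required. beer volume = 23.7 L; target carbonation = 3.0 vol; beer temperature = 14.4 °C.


residual = 14.695·(0.01821 + 0.09011·e^(−0.04·T));  sugar = (target − residual)·4.0·V
residual = 14.695·(0.01821 + 0.09011·e^(−0.04·14.4)) = 1.0120
sugar = (3.0 − 1.0120)·4.0·23.7

188.4656 g


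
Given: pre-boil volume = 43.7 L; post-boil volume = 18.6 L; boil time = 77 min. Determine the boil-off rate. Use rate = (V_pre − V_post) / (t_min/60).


rate = (43.7 − 18.6) / (77/60)

19.5584 L/hr


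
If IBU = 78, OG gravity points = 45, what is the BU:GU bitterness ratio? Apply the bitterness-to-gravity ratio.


BU:GU = IBU / OG_points
BU:GU = 78 / 45

1.7333


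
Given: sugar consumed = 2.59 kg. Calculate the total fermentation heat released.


Q = m_sugar · 590 kJ/kg
Q = 2.59 · 590

1528.1000 kJ


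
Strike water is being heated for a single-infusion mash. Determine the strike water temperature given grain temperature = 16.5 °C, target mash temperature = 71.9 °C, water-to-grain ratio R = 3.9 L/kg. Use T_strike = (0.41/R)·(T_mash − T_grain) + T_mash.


T_strike = (0.41/3.9)·(71.9 − 16.5) + 71.9

77.7241 °C


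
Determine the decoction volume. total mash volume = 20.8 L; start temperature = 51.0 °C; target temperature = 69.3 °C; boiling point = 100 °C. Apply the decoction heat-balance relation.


V_dec = V_total·(T_target − T_start)/(T_boil − T_start)
V_dec = 20.8·(69.3 − 51.0)/(100 − 51.0)

7.7682 L


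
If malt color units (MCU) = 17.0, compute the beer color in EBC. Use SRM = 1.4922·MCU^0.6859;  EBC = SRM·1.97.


SRM = 1.4922·17.0^0.6859 = 10.4182
EBC = 10.4182·1.97

20.5238 EBC


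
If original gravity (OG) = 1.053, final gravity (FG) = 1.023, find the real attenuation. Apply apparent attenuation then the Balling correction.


AA = (OG−FG)/(OG−1)·100;  RA = AA·0.8192
AA = (1.053 − 1.023)/(1.053 − 1)·100 = 56.6038
RA = 56.6038·0.8192

46.3698 %


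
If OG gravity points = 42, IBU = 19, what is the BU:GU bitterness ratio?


BU:GU = IBU / OG_points
BU:GU = 19 / 42

0.4524


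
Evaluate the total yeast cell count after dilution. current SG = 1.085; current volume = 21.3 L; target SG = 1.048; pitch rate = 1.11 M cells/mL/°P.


V_w = V·((SG_c−1)/(SG_t−1)−1);  °P = 259 − 259/SG_t;  cells = rate·(V+V_w)·°P
V_w = 21.3·((1.085−1)/(1.048−1)−1) = 16.4187
V_final = 21.3 + 16.4187 = 37.7187
°P = 259 − 259/1.048 = 11.8626
cells = 1.11·37.7187·11.8626

496.6609 billion cells


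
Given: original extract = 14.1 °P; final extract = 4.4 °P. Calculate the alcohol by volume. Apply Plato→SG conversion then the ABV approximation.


SG = 259/(259 − P);  ABV = (OG − FG)·131.25
OG = 259/(259 − 14.1) = 1.0576
FG = 259/(259 − 4.4) = 1.0173
ABV = (1.0576 − 1.0173)·131.25

5.2884 % ABV


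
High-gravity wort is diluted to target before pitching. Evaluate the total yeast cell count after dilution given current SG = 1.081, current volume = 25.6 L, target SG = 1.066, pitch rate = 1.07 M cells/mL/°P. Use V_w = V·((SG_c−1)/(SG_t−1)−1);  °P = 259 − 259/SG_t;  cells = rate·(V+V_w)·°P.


V_w = 25.6·((1.081−1)/(1.066−1)−1) = 5.8182
V_final = 25.6 + 5.8182 = 31.4182
°P = 259 − 259/1.066 = 16.0356
cells = 1.07·31.4182·16.0356

539.0776 billion cells


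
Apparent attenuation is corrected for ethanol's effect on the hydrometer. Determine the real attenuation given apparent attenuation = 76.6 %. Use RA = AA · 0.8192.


RA = 76.6 · 0.8192

62.7507 %


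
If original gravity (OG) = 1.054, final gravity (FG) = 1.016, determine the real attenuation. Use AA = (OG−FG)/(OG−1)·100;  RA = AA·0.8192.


AA = (1.054 − 1.016)/(1.054 − 1)·100 = 70.3704
RA = 70.3704·0.8192

57.6474 %


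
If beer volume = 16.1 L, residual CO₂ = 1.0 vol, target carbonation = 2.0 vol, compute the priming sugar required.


sugar = (target − residual)·4.0·V
sugar = (2.0 − 1.0)·4.0·16.1

64.4000 g


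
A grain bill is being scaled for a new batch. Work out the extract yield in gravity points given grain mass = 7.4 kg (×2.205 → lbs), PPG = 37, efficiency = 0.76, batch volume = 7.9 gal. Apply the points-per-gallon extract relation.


points = lbs × PPG × eff / vol
lbs = 7.4 × 2.205 = 16.3170
points = 16.3170 × 37 × 0.76 / 7.9

58.0803 points


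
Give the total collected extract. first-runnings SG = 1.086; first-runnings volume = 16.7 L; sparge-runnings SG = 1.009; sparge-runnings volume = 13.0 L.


total = Σ (SG_i − 1)·1000·V_i
first = (1.086 − 1)·1000·16.7 = 1436.2000
sparge = (1.009 − 1)·1000·13.0 = 117.0000
total = 1436.2000 + 117.0000

1553.2000 gravity·L


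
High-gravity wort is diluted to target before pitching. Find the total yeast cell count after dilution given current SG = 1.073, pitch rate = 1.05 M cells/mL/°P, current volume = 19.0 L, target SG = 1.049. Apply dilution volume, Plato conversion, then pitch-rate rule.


V_w = V·((SG_c−1)/(SG_t−1)−1);  °P = 259 − 259/SG_t;  cells = rate·(V+V_w)·°P
V_w = 19.0·((1.073−1)/(1.049−1)−1) = 9.3061
V_final = 19.0 + 9.3061 = 28.3061
°P = 259 − 259/1.049 = 12.0982
cells = 1.05·28.3061·12.0982

359.5755 billion cells


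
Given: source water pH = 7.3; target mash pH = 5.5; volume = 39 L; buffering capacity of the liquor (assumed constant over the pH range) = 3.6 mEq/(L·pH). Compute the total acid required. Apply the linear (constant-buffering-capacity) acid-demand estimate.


acid = buffering capacity · (pH_source − pH_target) · V
acid = 3.6 · (7.3 − 5.5) · 39

252.7200 mEq


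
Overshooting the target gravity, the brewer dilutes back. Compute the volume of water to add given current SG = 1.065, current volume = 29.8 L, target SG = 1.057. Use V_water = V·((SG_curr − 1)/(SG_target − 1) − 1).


V_water = 29.8·((1.065 − 1)/(1.057 − 1) − 1)

4.1825 L


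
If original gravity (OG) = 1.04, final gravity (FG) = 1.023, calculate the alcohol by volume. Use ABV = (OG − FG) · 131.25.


ABV = (1.04 − 1.023) · 131.25

2.2313 % ABV


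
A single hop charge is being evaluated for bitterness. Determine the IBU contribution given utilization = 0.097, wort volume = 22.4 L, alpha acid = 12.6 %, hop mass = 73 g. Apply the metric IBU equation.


IBU = (α/100)·mass·U·1000 / V
IBU = (12.6/100)·73·0.097·1000 / 22.4

39.8306 IBU


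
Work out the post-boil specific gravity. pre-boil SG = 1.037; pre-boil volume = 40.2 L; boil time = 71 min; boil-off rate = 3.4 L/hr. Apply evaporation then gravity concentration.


V_post = V_pre − rate·(t/60);  SG_post = 1 + (SG_pre−1)·V_pre/V_post
V_post = 40.2 − 3.4·(71/60) = 36.1767
SG_post = 1 + (1.037 − 1)·40.2/36.1767

1.0411


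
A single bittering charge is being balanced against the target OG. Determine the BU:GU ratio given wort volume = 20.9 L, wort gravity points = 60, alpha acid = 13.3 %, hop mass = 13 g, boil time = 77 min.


U = 1.65·0.000125^(GP/1000)·(1−e^(−0.04t))/4.15;  IBU = (α/100)·m·U·1000/V;  BU:GU = IBU/GP
U = 1.65·0.000125^(60/1000)·(1−e^(−0.04·77))/4.15 = 0.2212
IBU = (13.3/100)·13·0.2212·1000/20.9 = 18.3006
BU:GU = 18.3006/60

0.3050


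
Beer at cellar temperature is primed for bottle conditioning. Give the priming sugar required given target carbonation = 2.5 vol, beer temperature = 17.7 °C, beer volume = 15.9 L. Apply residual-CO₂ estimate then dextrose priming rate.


residual = 14.695·(0.01821 + 0.09011·e^(−0.04·T));  sugar = (target − residual)·4.0·V
residual = 14.695·(0.01821 + 0.09011·e^(−0.04·17.7)) = 0.9199
sugar = (2.5 − 0.9199)·4.0·15.9

100.4932 g


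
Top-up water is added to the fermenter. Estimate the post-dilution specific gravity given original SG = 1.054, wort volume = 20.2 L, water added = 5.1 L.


SG_new = 1 + (SG_old − 1)·V_old/(V_old + V_water)
pts = (1.054 − 1)·1000·20.2/(20.2 + 5.1) = 43.1146
SG_new = 1 + 43.1146/1000

1.0431


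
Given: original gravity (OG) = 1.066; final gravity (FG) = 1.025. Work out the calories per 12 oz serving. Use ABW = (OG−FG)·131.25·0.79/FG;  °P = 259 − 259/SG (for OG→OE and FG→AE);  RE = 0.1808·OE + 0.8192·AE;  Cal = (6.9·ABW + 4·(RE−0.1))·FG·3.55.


ABW = (1.066 − 1.025)·131.25·0.79/1.025 = 4.1475
OE = 259 − 259/1.066 = 16.0356 °P
AE = 259 − 259/1.025 = 6.3171 °P
RE = 0.1808·16.0356 + 0.8192·6.3171 = 8.0742 °P
Cal = (6.9·4.1475 + 4·(8.0742−0.1))·1.025·3.55

220.1972 kcal


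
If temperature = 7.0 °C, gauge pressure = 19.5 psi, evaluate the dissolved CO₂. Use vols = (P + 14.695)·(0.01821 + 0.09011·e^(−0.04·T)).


vols = (19.5 + 14.695)·(0.01821 + 0.09011·e^(−0.04·7.0))

2.9515 volumes


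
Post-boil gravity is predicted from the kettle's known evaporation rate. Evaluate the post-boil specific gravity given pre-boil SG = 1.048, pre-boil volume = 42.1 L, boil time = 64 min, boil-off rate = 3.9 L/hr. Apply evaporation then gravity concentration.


V_post = V_pre − rate·(t/60);  SG_post = 1 + (SG_pre−1)·V_pre/V_post
V_post = 42.1 − 3.9·(64/60) = 37.9400
SG_post = 1 + (1.048 − 1)·42.1/37.9400

1.0533


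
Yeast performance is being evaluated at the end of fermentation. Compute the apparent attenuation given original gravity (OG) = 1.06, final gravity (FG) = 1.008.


AA = (OG − FG)/(OG − 1) · 100
AA = (1.06 − 1.008)/(1.06 − 1) · 100

86.6667 %


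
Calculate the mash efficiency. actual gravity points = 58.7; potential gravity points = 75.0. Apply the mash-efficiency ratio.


efficiency = actual / potential × 100
efficiency = 58.7 / 75.0 × 100

78.2667 %


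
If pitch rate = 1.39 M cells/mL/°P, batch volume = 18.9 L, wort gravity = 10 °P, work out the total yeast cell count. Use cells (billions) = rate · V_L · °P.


cells = 1.39 · 18.9 · 10

262.7100 billion cells


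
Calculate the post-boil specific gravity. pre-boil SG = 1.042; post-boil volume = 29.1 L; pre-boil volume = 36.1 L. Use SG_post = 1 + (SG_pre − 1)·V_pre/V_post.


pts_pre = (1.042 − 1)·1000 = 42.0000
pts_post = 42.0000·36.1/29.1 = 52.1031
SG_post = 1 + 52.1031/1000

1.0521


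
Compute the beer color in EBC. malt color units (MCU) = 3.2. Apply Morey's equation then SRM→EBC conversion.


SRM = 1.4922·MCU^0.6859;  EBC = SRM·1.97
SRM = 1.4922·3.2^0.6859 = 3.3137
EBC = 3.3137·1.97

6.5279 EBC


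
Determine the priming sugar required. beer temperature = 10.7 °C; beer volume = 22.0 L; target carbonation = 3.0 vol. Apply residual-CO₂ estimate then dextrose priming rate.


residual = 14.695·(0.01821 + 0.09011·e^(−0.04·T));  sugar = (target − residual)·4.0·V
residual = 14.695·(0.01821 + 0.09011·e^(−0.04·10.7)) = 1.1307
sugar = (3.0 − 1.1307)·4.0·22.0

164.4982 g


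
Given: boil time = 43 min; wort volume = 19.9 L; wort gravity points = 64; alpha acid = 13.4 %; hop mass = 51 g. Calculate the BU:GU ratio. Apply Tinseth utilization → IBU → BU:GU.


U = 1.65·0.000125^(GP/1000)·(1−e^(−0.04t))/4.15;  IBU = (α/100)·m·U·1000/V;  BU:GU = IBU/GP
U = 1.65·0.000125^(64/1000)·(1−e^(−0.04·43))/4.15 = 0.1836
IBU = (13.4/100)·51·0.1836·1000/19.9 = 63.0621
BU:GU = 63.0621/64

0.9853


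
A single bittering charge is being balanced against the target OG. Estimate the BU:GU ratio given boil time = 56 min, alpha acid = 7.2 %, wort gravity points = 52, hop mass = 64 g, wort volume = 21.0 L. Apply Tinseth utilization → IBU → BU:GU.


U = 1.65·0.000125^(GP/1000)·(1−e^(−0.04t))/4.15;  IBU = (α/100)·m·U·1000/V;  BU:GU = IBU/GP
U = 1.65·0.000125^(52/1000)·(1−e^(−0.04·56))/4.15 = 0.2226
IBU = (7.2/100)·64·0.2226·1000/21.0 = 48.8521
BU:GU = 48.8521/52

0.9395


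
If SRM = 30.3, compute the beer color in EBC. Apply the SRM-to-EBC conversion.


EBC = SRM · 1.97
EBC = 30.3 · 1.97

59.6910 EBC


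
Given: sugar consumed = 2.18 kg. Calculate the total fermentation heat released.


Q = m_sugar · 590 kJ/kg
Q = 2.18 · 590

1286.2000 kJ


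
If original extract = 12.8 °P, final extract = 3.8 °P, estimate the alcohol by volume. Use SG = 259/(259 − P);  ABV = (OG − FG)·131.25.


OG = 259/(259 − 12.8) = 1.0520
FG = 259/(259 − 3.8) = 1.0149
ABV = (1.0520 − 1.0149)·131.25

4.8694 % ABV


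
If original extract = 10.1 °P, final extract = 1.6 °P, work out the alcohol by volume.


SG = 259/(259 − P);  ABV = (OG − FG)·131.25
OG = 259/(259 − 10.1) = 1.0406
FG = 259/(259 − 1.6) = 1.0062
ABV = (1.0406 − 1.0062)·131.25

4.5101 % ABV


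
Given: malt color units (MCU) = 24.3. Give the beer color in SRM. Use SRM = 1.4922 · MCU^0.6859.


SRM = 1.4922 · 24.3^0.6859

13.3111 SRM


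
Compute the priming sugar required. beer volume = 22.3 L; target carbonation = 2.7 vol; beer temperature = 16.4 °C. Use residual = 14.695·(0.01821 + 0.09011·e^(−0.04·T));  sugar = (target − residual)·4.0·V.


residual = 14.695·(0.01821 + 0.09011·e^(−0.04·16.4)) = 0.9547
sugar = (2.7 − 0.9547)·4.0·22.3

155.6775 g


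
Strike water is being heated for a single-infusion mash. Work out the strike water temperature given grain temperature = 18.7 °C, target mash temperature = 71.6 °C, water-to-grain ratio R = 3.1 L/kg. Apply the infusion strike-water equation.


T_strike = (0.41/R)·(T_mash − T_grain) + T_mash
T_strike = (0.41/3.1)·(71.6 − 18.7) + 71.6

78.5965 °C


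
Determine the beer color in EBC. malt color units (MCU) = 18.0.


SRM = 1.4922·MCU^0.6859;  EBC = SRM·1.97
SRM = 1.4922·18.0^0.6859 = 10.8347
EBC = 10.8347·1.97

21.3444 EBC


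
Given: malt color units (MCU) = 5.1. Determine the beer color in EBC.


SRM = 1.4922·MCU^0.6859;  EBC = SRM·1.97
SRM = 1.4922·5.1^0.6859 = 4.5619
EBC = 4.5619·1.97

8.9870 EBC


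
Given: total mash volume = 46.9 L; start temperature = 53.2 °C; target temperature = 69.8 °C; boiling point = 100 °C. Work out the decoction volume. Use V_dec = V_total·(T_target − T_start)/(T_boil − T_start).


V_dec = 46.9·(69.8 − 53.2)/(100 − 53.2)

16.6355 L


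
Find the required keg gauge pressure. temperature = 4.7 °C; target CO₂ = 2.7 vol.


psi = vols/(0.01821 + 0.09011·e^(−0.04·T)) − 14.695
psi = 2.7/(0.01821 + 0.09011·e^(−0.04·4.7)) − 14.695

14.3759 psi


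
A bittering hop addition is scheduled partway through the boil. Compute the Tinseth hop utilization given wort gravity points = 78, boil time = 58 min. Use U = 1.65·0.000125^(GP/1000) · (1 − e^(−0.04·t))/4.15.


bigness = 1.65·0.000125^(78/1000) = 0.8185
boil_factor = (1 − e^(−0.04·58))/4.15 = 0.2173
U = 0.8185 · 0.2173

0.1779


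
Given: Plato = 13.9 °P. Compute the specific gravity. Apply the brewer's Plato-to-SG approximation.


SG = 259/(259 − P)
SG = 259/(259 − 13.9)

1.0567


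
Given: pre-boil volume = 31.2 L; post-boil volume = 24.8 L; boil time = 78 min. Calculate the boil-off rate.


rate = (V_pre − V_post) / (t_min/60)
rate = (31.2 − 24.8) / (78/60)

4.9231 L/hr


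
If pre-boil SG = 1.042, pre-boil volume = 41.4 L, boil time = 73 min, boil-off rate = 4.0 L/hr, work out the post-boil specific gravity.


V_post = V_pre − rate·(t/60);  SG_post = 1 + (SG_pre−1)·V_pre/V_post
V_post = 41.4 − 4.0·(73/60) = 36.5333
SG_post = 1 + (1.042 − 1)·41.4/36.5333

1.0476


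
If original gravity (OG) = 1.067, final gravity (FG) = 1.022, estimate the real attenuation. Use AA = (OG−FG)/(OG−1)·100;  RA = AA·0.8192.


AA = (1.067 − 1.022)/(1.067 − 1)·100 = 67.1642
RA = 67.1642·0.8192

55.0209 %


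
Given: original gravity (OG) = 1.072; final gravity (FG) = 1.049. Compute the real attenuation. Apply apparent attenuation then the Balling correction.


AA = (OG−FG)/(OG−1)·100;  RA = AA·0.8192
AA = (1.072 − 1.049)/(1.072 − 1)·100 = 31.9444
RA = 31.9444·0.8192

26.1689 %


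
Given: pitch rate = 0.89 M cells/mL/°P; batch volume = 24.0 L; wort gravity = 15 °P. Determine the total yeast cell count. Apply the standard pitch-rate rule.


cells (billions) = rate · V_L · °P
cells = 0.89 · 24.0 · 15

320.4000 billion cells


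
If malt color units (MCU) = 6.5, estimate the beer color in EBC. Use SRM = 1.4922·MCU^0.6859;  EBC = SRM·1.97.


SRM = 1.4922·6.5^0.6859 = 5.3877
EBC = 5.3877·1.97

10.6138 EBC


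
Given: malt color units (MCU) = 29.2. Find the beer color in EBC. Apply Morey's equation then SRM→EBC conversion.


SRM = 1.4922·MCU^0.6859;  EBC = SRM·1.97
SRM = 1.4922·29.2^0.6859 = 15.0985
EBC = 15.0985·1.97

29.7440 EBC


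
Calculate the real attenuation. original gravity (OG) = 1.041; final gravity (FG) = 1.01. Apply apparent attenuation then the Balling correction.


AA = (OG−FG)/(OG−1)·100;  RA = AA·0.8192
AA = (1.041 − 1.01)/(1.041 − 1)·100 = 75.6098
RA = 75.6098·0.8192

61.9395 %


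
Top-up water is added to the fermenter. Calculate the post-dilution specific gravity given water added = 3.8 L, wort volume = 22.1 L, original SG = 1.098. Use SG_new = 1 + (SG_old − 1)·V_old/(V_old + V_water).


pts = (1.098 − 1)·1000·22.1/(22.1 + 3.8) = 83.6216
SG_new = 1 + 83.6216/1000

1.0836


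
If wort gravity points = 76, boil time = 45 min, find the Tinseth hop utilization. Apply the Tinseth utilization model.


U = 1.65·0.000125^(GP/1000) · (1 − e^(−0.04·t))/4.15
bigness = 1.65·0.000125^(76/1000) = 0.8334
boil_factor = (1 − e^(−0.04·45))/4.15 = 0.2011
U = 0.8334 · 0.2011

0.1676


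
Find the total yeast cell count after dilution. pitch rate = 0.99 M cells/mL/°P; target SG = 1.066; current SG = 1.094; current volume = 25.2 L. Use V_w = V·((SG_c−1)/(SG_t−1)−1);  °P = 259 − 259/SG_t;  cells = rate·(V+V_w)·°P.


V_w = 25.2·((1.094−1)/(1.066−1)−1) = 10.6909
V_final = 25.2 + 10.6909 = 35.8909
°P = 259 − 259/1.066 = 16.0356
cells = 0.99·35.8909·16.0356

569.7786 billion cells


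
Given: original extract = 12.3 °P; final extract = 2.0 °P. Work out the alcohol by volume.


SG = 259/(259 − P);  ABV = (OG − FG)·131.25
OG = 259/(259 − 12.3) = 1.0499
FG = 259/(259 − 2.0) = 1.0078
ABV = (1.0499 − 1.0078)·131.25

5.5225 % ABV


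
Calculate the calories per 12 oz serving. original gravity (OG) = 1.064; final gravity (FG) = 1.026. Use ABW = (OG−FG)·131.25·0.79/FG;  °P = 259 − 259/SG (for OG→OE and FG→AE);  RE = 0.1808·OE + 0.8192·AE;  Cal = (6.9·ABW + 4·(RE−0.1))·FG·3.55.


ABW = (1.064 − 1.026)·131.25·0.79/1.026 = 3.8403
OE = 259 − 259/1.064 = 15.5789 °P
AE = 259 − 259/1.026 = 6.5634 °P
RE = 0.1808·15.5789 + 0.8192·6.5634 = 8.1934 °P
Cal = (6.9·3.8403 + 4·(8.1934−0.1))·1.026·3.55

214.4273 kcal


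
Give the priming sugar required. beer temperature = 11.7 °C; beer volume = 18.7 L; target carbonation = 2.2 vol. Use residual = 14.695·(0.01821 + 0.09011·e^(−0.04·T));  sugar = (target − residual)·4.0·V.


residual = 14.695·(0.01821 + 0.09011·e^(−0.04·11.7)) = 1.0969
sugar = (2.2 − 1.0969)·4.0·18.7

82.5149 g


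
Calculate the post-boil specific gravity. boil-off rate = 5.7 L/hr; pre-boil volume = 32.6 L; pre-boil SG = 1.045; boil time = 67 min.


V_post = V_pre − rate·(t/60);  SG_post = 1 + (SG_pre−1)·V_pre/V_post
V_post = 32.6 − 5.7·(67/60) = 26.2350
SG_post = 1 + (1.045 − 1)·32.6/26.2350

1.0559


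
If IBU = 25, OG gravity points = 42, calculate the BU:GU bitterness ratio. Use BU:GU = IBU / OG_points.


BU:GU = 25 / 42

0.5952


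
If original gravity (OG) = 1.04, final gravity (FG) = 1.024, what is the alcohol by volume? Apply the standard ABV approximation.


ABV = (OG − FG) · 131.25
ABV = (1.04 − 1.024) · 131.25

2.1000 % ABV


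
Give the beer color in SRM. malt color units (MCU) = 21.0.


SRM = 1.4922 · MCU^0.6859
SRM = 1.4922 · 21.0^0.6859

12.0431 SRM


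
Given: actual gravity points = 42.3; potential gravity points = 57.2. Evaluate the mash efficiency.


efficiency = actual / potential × 100
efficiency = 42.3 / 57.2 × 100

73.9510 %


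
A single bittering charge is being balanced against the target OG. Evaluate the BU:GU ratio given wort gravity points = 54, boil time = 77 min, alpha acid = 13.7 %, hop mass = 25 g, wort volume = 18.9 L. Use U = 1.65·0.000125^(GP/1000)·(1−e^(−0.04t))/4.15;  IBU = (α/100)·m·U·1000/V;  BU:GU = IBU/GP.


U = 1.65·0.000125^(54/1000)·(1−e^(−0.04·77))/4.15 = 0.2335
IBU = (13.7/100)·25·0.2335·1000/18.9 = 42.3092
BU:GU = 42.3092/54

0.7835


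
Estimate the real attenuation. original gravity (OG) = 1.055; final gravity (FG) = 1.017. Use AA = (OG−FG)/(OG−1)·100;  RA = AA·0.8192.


AA = (1.055 − 1.017)/(1.055 − 1)·100 = 69.0909
RA = 69.0909·0.8192

56.5993 %


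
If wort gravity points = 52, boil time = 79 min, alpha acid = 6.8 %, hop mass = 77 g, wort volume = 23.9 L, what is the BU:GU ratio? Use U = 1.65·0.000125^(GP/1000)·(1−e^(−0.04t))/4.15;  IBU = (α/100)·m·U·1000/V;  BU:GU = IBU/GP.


U = 1.65·0.000125^(52/1000)·(1−e^(−0.04·79))/4.15 = 0.2386
IBU = (6.8/100)·77·0.2386·1000/23.9 = 52.2696
BU:GU = 52.2696/52

1.0052


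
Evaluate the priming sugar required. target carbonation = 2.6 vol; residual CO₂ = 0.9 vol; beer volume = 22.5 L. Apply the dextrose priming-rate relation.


sugar = (target − residual)·4.0·V
sugar = (2.6 − 0.9)·4.0·22.5

153.0000 g


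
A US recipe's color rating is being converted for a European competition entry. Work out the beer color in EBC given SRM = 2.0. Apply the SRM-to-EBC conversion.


EBC = SRM · 1.97
EBC = 2.0 · 1.97

3.9400 EBC


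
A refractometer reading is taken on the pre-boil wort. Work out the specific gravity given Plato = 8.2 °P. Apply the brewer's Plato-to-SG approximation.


SG = 259/(259 − P)
SG = 259/(259 − 8.2)

1.0327


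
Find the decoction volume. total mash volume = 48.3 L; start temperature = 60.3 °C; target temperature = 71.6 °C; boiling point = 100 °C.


V_dec = V_total·(T_target − T_start)/(T_boil − T_start)
V_dec = 48.3·(71.6 − 60.3)/(100 − 60.3)

13.7479 L


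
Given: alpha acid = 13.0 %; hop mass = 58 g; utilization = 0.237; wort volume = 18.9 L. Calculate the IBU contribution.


IBU = (α/100)·mass·U·1000 / V
IBU = (13.0/100)·58·0.237·1000 / 18.9

94.5492 IBU


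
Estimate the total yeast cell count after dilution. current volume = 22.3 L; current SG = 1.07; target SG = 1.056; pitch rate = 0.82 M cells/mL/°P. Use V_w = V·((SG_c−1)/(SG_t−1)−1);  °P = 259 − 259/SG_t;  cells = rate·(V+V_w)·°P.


V_w = 22.3·((1.07−1)/(1.056−1)−1) = 5.5750
V_final = 22.3 + 5.5750 = 27.8750
°P = 259 − 259/1.056 = 13.7348
cells = 0.82·27.8750·13.7348

313.9443 billion cells


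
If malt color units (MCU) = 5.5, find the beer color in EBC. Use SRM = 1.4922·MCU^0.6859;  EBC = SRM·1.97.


SRM = 1.4922·5.5^0.6859 = 4.8044
EBC = 4.8044·1.97

9.4647 EBC


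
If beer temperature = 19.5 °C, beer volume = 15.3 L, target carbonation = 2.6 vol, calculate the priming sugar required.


residual = 14.695·(0.01821 + 0.09011·e^(−0.04·T));  sugar = (target − residual)·4.0·V
residual = 14.695·(0.01821 + 0.09011·e^(−0.04·19.5)) = 0.8746
sugar = (2.6 − 0.8746)·4.0·15.3

105.5944 g


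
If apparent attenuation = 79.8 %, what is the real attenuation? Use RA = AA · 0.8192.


RA = 79.8 · 0.8192

65.3722 %


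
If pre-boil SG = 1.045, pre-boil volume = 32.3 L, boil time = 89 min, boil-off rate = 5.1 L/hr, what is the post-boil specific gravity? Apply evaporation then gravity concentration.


V_post = V_pre − rate·(t/60);  SG_post = 1 + (SG_pre−1)·V_pre/V_post
V_post = 32.3 − 5.1·(89/60) = 24.7350
SG_post = 1 + (1.045 − 1)·32.3/24.7350

1.0588


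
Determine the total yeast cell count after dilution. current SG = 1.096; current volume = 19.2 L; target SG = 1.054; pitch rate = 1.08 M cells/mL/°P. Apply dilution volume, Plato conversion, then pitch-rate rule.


V_w = V·((SG_c−1)/(SG_t−1)−1);  °P = 259 − 259/SG_t;  cells = rate·(V+V_w)·°P
V_w = 19.2·((1.096−1)/(1.054−1)−1) = 14.9333
V_final = 19.2 + 14.9333 = 34.1333
°P = 259 − 259/1.054 = 13.2694
cells = 1.08·34.1333·13.2694

489.1650 billion cells


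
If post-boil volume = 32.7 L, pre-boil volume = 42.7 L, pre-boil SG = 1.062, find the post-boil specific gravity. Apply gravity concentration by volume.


SG_post = 1 + (SG_pre − 1)·V_pre/V_post
pts_pre = (1.062 − 1)·1000 = 62.0000
pts_post = 62.0000·42.7/32.7 = 80.9602
SG_post = 1 + 80.9602/1000

1.0810


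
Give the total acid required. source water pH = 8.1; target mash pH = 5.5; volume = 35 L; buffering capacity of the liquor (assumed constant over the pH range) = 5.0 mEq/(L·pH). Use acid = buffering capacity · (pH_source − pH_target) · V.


acid = 5.0 · (8.1 − 5.5) · 35

455.0000 mEq


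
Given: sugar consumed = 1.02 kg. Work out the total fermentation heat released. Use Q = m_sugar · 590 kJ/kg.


Q = 1.02 · 590

601.8000 kJ


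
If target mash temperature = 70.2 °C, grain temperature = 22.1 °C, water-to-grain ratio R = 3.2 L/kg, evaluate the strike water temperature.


T_strike = (0.41/R)·(T_mash − T_grain) + T_mash
T_strike = (0.41/3.2)·(70.2 − 22.1) + 70.2

76.3628 °C


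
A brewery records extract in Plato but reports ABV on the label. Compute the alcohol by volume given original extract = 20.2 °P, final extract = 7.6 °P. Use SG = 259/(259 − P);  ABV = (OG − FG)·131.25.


OG = 259/(259 − 20.2) = 1.0846
FG = 259/(259 − 7.6) = 1.0302
ABV = (1.0846 − 1.0302)·131.25

7.1346 % ABV


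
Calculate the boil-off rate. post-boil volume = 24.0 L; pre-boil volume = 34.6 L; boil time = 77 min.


rate = (V_pre − V_post) / (t_min/60)
rate = (34.6 − 24.0) / (77/60)

8.2597 L/hr


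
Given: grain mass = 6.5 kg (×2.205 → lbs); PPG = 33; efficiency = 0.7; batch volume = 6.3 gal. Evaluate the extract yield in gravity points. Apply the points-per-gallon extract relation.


points = lbs × PPG × eff / vol
lbs = 6.5 × 2.205 = 14.3325
points = 14.3325 × 33 × 0.7 / 6.3

52.5525 points


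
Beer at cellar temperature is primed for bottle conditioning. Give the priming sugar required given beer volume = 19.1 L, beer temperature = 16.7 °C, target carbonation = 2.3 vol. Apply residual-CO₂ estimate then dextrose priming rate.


residual = 14.695·(0.01821 + 0.09011·e^(−0.04·T));  sugar = (target − residual)·4.0·V
residual = 14.695·(0.01821 + 0.09011·e^(−0.04·16.7)) = 0.9465
sugar = (2.3 − 0.9465)·4.0·19.1

103.4044 g


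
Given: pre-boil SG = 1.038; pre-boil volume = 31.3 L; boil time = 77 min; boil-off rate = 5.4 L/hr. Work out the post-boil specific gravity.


V_post = V_pre − rate·(t/60);  SG_post = 1 + (SG_pre−1)·V_pre/V_post
V_post = 31.3 − 5.4·(77/60) = 24.3700
SG_post = 1 + (1.038 − 1)·31.3/24.3700

1.0488


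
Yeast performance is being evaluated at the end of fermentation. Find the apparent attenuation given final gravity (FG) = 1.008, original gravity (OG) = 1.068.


AA = (OG − FG)/(OG − 1) · 100
AA = (1.068 − 1.008)/(1.068 − 1) · 100

88.2353 %


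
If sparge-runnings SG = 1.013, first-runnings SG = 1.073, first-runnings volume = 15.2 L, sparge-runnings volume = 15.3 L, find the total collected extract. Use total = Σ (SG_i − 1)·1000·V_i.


first = (1.073 − 1)·1000·15.2 = 1109.6000
sparge = (1.013 − 1)·1000·15.3 = 198.9000
total = 1109.6000 + 198.9000

1308.5000 gravity·L


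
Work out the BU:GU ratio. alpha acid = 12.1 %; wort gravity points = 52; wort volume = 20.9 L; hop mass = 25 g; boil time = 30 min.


U = 1.65·0.000125^(GP/1000)·(1−e^(−0.04t))/4.15;  IBU = (α/100)·m·U·1000/V;  BU:GU = IBU/GP
U = 1.65·0.000125^(52/1000)·(1−e^(−0.04·30))/4.15 = 0.1741
IBU = (12.1/100)·25·0.1741·1000/20.9 = 25.2006
BU:GU = 25.2006/52

0.4846


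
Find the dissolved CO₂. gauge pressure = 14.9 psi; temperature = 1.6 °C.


vols = (P + 14.695)·(0.01821 + 0.09011·e^(−0.04·T))
vols = (14.9 + 14.695)·(0.01821 + 0.09011·e^(−0.04·1.6))

3.0404 volumes
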